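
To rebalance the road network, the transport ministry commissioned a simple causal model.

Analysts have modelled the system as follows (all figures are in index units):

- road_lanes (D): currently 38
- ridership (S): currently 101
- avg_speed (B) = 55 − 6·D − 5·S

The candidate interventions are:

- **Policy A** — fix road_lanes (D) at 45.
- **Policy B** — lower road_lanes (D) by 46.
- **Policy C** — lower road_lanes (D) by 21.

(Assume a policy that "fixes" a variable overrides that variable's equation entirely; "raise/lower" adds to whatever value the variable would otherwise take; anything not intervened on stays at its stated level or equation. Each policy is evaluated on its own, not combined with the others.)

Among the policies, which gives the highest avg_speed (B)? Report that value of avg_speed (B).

Policy A (D := 45):
  D = 45
  S = 101
  B = 55 − 6·45 − 5·101 = -720
Policy B (D − 46):
  D = 38 − 46 = -8
  S = 101
  B = 55 − 6·(-8) − 5·101 = -402
Policy C (D − 21):
  D = 38 − 21 = 17
  S = 101
  B = 55 − 6·17 − 5·101 = -552
Comparing — Policy A: B=-720, Policy B: B=-402, Policy C: B=-552. Highest is -402 (Policy B).

-402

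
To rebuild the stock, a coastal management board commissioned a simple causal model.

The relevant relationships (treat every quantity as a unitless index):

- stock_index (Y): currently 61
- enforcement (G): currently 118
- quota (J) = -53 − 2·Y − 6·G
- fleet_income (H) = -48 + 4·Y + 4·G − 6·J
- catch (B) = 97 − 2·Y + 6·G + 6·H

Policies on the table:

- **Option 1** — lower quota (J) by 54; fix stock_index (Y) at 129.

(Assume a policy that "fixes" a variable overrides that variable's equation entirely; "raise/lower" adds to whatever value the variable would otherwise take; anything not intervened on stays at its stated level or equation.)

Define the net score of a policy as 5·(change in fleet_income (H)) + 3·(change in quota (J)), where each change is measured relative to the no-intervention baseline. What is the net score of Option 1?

6490

Baseline:
  Y = 61
  G = 118
  J = -53 − 2·61 − 6·118 = -883
  H = -48 + 4·61 + 4·118 − 6·(-883) = 5966
Option 1 (J − 54, Y := 129):
  Y = 129
  G = 118
  J = -53 − 2·129 − 6·118 (−54 from intervention) = -1073
  H = -48 + 4·129 + 4·118 − 6·(-1073) = 7378
ΔH = 7378 − 5966 = 1412; ΔJ = -1073 − (-883) = -190
Score = 5·1412 + 3·(-190) = 6490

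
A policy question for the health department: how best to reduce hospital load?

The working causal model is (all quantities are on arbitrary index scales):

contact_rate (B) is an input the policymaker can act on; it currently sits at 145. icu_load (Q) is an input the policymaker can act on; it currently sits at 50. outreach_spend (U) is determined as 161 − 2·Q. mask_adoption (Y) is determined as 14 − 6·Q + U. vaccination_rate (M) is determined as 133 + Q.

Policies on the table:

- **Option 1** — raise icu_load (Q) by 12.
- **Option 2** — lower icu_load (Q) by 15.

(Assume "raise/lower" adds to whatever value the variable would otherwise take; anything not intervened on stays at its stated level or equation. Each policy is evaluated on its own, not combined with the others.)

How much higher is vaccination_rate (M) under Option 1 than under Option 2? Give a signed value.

27

Option 1 (Q + 12):
  Q = 50 + 12 = 62
  M = 133 + 62 = 195
Option 2 (Q − 15):
  Q = 50 − 15 = 35
  M = 133 + 35 = 168
M: 195 − 168 = 27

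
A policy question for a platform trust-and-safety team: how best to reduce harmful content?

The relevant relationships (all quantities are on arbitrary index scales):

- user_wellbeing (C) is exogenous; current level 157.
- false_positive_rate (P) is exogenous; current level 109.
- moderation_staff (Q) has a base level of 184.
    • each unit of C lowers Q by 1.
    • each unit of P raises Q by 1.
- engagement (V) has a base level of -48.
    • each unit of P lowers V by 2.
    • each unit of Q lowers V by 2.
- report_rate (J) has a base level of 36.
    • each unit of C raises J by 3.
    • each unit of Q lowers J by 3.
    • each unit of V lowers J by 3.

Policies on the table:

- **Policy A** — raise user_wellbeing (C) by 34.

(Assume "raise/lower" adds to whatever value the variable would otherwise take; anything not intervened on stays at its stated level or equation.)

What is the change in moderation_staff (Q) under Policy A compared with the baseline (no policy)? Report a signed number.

Baseline:
  C = 157
  P = 109
  Q = 184 − 157 + 109 = 136
Policy A (C + 34):
  C = 157 + 34 = 191
  P = 109
  Q = 184 − 191 + 109 = 102
Change in Q: 102 − 136 = -34

-34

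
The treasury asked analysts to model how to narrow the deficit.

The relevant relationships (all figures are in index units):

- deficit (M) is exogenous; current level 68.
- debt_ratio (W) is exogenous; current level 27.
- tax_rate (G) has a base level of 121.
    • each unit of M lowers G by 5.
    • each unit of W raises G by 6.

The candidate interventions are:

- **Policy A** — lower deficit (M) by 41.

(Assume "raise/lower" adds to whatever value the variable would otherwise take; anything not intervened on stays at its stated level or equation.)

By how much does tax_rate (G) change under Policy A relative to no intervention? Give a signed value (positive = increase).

Baseline:
  M = 68
  W = 27
  G = 121 − 5·68 + 6·27 = -57
Policy A (M − 41):
  M = 68 − 41 = 27
  W = 27
  G = 121 − 5·27 + 6·27 = 148
Change in G: 148 − (-57) = 205

205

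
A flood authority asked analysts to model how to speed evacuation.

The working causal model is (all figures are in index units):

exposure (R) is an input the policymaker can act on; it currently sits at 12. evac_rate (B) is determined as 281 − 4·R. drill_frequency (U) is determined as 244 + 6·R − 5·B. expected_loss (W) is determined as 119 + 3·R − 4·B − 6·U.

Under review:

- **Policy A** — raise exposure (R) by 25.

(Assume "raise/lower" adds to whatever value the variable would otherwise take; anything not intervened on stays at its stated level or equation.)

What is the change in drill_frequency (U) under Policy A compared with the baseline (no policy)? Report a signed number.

650

Baseline:
  R = 12
  B = 281 − 4·12 = 233
  U = 244 + 6·12 − 5·233 = -849
Policy A (R + 25):
  R = 12 + 25 = 37
  B = 281 − 4·37 = 133
  U = 244 + 6·37 − 5·133 = -199
Change in U: -199 − (-849) = 650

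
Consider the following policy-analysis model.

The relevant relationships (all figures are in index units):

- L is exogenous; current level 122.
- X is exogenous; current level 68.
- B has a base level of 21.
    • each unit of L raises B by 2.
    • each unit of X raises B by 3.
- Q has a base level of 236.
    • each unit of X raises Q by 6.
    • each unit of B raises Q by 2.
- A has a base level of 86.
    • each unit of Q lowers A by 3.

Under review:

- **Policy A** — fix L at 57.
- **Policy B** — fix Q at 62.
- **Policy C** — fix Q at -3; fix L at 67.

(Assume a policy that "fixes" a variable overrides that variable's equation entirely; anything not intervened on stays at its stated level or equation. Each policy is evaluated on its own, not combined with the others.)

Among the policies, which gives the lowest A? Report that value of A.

Policy A (L := 57):
  L = 57
  X = 68
  B = 21 + 2·57 + 3·68 = 339
  Q = 236 + 6·68 + 2·339 = 1322
  A = 86 − 3·1322 = -3880
Policy B (Q := 62):
  L = 122
  X = 68
  B = 21 + 2·122 + 3·68 = 469
  Q = 62
  A = 86 − 3·62 = -100
Policy C (Q := -3, L := 67):
  L = 67
  X = 68
  B = 21 + 2·67 + 3·68 = 359
  Q = -3
  A = 86 − 3·(-3) = 95
Comparing — Policy A: A=-3880, Policy B: A=-100, Policy C: A=95. Lowest is -3880 (Policy A).

-3880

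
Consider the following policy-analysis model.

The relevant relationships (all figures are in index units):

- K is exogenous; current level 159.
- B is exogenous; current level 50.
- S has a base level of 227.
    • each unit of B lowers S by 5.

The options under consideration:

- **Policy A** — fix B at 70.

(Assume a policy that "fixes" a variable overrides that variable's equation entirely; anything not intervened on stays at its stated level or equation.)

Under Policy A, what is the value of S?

-123

Policy A (B := 70):
  B = 70
  S = 227 − 5·70 = -123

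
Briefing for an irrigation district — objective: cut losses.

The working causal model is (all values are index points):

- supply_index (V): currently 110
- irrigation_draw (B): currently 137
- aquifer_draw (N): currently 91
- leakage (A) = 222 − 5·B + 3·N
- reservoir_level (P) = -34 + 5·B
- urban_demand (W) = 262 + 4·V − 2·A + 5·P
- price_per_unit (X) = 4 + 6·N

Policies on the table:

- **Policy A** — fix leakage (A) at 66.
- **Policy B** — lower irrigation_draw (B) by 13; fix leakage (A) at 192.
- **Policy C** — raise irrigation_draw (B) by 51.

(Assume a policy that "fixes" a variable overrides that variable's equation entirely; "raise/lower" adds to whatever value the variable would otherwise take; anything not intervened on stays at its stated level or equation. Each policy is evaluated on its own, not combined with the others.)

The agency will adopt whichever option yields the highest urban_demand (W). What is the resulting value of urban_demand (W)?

6122

Policy A (A := 66):
  V = 110
  B = 137
  N = 91
  A = 66
  P = -34 + 5·137 = 651
  W = 262 + 4·110 − 2·66 + 5·651 = 3825
Policy B (B − 13, A := 192):
  V = 110
  B = 137 − 13 = 124
  N = 91
  A = 192
  P = -34 + 5·124 = 586
  W = 262 + 4·110 − 2·192 + 5·586 = 3248
Policy C (B + 51):
  V = 110
  B = 137 + 51 = 188
  N = 91
  A = 222 − 5·188 + 3·91 = -445
  P = -34 + 5·188 = 906
  W = 262 + 4·110 − 2·(-445) + 5·906 = 6122
Comparing — Policy A: W=3825, Policy B: W=3248, Policy C: W=6122. Highest is 6122 (Policy C).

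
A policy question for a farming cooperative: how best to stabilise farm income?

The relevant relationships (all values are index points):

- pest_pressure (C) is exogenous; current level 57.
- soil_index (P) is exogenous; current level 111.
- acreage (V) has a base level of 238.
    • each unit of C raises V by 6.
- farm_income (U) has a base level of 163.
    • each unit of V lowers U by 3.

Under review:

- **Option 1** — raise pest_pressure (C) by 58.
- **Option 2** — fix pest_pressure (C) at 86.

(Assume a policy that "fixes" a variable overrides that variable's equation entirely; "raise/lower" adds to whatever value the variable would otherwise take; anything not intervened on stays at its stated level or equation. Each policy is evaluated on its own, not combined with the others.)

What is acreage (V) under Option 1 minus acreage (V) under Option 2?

Option 1 (C + 58):
  C = 57 + 58 = 115
  V = 238 + 6·115 = 928
Option 2 (C := 86):
  C = 86
  V = 238 + 6·86 = 754
V: 928 − 754 = 174

174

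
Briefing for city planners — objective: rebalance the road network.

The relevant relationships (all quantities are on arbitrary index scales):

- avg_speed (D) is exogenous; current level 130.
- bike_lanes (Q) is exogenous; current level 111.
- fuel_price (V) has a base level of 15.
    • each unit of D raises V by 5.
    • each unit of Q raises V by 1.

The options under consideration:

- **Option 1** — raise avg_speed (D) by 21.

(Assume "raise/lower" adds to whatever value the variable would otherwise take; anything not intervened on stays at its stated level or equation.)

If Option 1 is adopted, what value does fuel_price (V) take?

881

Option 1 (D + 21):
  D = 130 + 21 = 151
  Q = 111
  V = 15 + 5·151 + 111 = 881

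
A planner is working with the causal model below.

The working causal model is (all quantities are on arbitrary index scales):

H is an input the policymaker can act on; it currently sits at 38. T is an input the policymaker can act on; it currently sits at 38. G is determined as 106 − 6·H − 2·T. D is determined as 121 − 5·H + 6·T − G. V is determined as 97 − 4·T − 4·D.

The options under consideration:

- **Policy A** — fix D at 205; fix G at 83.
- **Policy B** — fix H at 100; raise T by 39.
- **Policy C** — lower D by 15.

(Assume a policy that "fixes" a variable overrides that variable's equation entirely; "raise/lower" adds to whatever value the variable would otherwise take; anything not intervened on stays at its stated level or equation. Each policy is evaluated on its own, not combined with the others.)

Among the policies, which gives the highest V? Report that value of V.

Policy A (D := 205, G := 83):
  H = 38
  T = 38
  G = 83
  D = 205
  V = 97 − 4·38 − 4·205 = -875
Policy B (H := 100, T + 39):
  H = 100
  T = 38 + 39 = 77
  G = 106 − 6·100 − 2·77 = -648
  D = 121 − 5·100 + 6·77 − (-648) = 731
  V = 97 − 4·77 − 4·731 = -3135
Policy C (D − 15):
  H = 38
  T = 38
  G = 106 − 6·38 − 2·38 = -198
  D = 121 − 5·38 + 6·38 − (-198) (−15 from intervention) = 342
  V = 97 − 4·38 − 4·342 = -1423
Comparing — Policy A: V=-875, Policy B: V=-3135, Policy C: V=-1423. Highest is -875 (Policy A).

-875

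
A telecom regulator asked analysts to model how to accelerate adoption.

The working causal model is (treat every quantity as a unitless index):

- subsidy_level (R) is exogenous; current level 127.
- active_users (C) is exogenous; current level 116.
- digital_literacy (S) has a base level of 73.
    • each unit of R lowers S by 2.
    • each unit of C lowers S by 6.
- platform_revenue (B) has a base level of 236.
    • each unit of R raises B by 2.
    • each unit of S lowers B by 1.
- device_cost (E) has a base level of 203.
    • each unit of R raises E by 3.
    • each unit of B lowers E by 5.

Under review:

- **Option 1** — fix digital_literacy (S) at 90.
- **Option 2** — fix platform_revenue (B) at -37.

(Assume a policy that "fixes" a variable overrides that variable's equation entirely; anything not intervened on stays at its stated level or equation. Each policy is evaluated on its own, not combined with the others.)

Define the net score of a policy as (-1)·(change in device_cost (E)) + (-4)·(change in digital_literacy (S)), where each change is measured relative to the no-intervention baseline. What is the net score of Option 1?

Baseline:
  R = 127
  C = 116
  S = 73 − 2·127 − 6·116 = -877
  B = 236 + 2·127 − (-877) = 1367
  E = 203 + 3·127 − 5·1367 = -6251
Option 1 (S := 90):
  R = 127
  C = 116
  S = 90
  B = 236 + 2·127 − 90 = 400
  E = 203 + 3·127 − 5·400 = -1416
ΔE = -1416 − (-6251) = 4835; ΔS = 90 − (-877) = 967
Score = (-1)·4835 + (-4)·967 = -8703

-8703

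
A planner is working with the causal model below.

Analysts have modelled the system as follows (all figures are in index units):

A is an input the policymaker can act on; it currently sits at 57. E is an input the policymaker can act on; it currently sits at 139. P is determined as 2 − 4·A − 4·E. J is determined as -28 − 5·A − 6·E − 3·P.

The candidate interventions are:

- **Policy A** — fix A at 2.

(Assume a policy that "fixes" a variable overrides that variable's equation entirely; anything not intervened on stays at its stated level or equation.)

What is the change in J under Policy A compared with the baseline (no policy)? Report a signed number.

-385

Baseline:
  A = 57
  E = 139
  P = 2 − 4·57 − 4·139 = -782
  J = -28 − 5·57 − 6·139 − 3·(-782) = 1199
Policy A (A := 2):
  A = 2
  E = 139
  P = 2 − 4·2 − 4·139 = -562
  J = -28 − 5·2 − 6·139 − 3·(-562) = 814
Change in J: 814 − 1199 = -385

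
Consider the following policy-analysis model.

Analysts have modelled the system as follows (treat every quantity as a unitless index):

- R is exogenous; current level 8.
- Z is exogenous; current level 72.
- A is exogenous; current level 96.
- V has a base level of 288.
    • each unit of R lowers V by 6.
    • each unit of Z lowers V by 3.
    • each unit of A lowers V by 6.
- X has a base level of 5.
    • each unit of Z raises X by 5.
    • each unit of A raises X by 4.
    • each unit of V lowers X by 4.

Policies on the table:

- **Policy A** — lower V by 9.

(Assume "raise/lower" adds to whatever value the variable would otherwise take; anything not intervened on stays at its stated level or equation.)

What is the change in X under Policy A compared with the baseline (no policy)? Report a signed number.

36

Baseline:
  R = 8
  Z = 72
  A = 96
  V = 288 − 6·8 − 3·72 − 6·96 = -552
  X = 5 + 5·72 + 4·96 − 4·(-552) = 2957
Policy A (V − 9):
  R = 8
  Z = 72
  A = 96
  V = 288 − 6·8 − 3·72 − 6·96 (−9 from intervention) = -561
  X = 5 + 5·72 + 4·96 − 4·(-561) = 2993
Change in X: 2993 − 2957 = 36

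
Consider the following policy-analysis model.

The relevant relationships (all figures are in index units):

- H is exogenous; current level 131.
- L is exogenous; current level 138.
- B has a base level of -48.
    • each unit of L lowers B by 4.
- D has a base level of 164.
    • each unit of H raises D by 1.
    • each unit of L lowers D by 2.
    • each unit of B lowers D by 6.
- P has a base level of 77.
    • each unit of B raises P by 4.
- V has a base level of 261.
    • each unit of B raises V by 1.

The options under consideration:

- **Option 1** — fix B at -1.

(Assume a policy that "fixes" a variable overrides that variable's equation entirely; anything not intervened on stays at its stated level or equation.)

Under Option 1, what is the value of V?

Option 1 (B := -1):
  L = 138
  B = -1
  V = 261 + (-1) = 260

260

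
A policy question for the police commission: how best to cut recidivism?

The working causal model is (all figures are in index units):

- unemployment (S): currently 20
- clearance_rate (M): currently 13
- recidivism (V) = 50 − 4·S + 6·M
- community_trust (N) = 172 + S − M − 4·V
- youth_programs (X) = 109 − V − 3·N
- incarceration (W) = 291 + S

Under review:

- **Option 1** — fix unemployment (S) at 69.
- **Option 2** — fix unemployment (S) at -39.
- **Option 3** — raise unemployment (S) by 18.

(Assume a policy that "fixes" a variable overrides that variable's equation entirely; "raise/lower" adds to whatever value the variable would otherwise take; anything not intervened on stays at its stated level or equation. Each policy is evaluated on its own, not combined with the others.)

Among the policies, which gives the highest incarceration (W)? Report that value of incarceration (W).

360

Option 1 (S := 69):
  S = 69
  W = 291 + 69 = 360
Option 2 (S := -39):
  S = -39
  W = 291 + (-39) = 252
Option 3 (S + 18):
  S = 20 + 18 = 38
  W = 291 + 38 = 329
Comparing — Option 1: W=360, Option 2: W=252, Option 3: W=329. Highest is 360 (Option 1).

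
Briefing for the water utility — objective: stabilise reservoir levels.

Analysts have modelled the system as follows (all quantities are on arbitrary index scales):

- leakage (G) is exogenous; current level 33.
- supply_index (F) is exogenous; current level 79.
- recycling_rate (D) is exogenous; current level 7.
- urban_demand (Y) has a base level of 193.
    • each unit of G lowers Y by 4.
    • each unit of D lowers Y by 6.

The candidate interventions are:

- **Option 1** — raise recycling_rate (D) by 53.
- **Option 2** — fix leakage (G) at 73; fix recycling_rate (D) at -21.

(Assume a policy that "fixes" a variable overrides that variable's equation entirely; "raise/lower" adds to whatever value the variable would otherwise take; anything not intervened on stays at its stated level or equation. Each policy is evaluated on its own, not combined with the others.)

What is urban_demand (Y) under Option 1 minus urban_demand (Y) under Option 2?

-326

Option 1 (D + 53):
  G = 33
  D = 7 + 53 = 60
  Y = 193 − 4·33 − 6·60 = -299
Option 2 (G := 73, D := -21):
  G = 73
  D = -21
  Y = 193 − 4·73 − 6·(-21) = 27
Y: -299 − 27 = -326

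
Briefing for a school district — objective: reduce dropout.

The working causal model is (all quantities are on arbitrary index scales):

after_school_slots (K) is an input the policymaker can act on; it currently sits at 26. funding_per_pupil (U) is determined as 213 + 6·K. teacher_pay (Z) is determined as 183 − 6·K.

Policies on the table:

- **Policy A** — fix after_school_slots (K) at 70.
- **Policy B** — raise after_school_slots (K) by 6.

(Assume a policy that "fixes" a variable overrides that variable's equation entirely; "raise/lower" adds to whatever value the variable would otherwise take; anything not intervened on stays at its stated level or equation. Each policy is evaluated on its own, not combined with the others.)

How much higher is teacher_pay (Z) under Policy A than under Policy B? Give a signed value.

Policy A (K := 70):
  K = 70
  Z = 183 − 6·70 = -237
Policy B (K + 6):
  K = 26 + 6 = 32
  Z = 183 − 6·32 = -9
Z: -237 − (-9) = -228

-228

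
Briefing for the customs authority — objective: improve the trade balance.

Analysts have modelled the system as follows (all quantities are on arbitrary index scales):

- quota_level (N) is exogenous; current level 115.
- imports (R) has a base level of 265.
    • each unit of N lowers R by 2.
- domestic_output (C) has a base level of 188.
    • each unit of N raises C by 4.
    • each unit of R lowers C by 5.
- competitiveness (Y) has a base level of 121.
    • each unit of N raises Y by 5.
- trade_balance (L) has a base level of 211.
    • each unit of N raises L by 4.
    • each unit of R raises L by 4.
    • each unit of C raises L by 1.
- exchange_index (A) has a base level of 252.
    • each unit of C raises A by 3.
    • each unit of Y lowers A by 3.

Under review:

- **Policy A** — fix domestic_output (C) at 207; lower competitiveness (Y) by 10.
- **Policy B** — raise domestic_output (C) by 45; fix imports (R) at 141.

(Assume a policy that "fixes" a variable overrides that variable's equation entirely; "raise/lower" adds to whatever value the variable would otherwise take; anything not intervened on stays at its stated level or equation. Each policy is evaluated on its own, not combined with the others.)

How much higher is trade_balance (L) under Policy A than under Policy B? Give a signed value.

-205

Policy A (C := 207, Y − 10):
  N = 115
  R = 265 − 2·115 = 35
  C = 207
  L = 211 + 4·115 + 4·35 + 207 = 1018
Policy B (C + 45, R := 141):
  N = 115
  R = 141
  C = 188 + 4·115 − 5·141 (+45 from intervention) = -12
  L = 211 + 4·115 + 4·141 + (-12) = 1223
L: 1018 − 1223 = -205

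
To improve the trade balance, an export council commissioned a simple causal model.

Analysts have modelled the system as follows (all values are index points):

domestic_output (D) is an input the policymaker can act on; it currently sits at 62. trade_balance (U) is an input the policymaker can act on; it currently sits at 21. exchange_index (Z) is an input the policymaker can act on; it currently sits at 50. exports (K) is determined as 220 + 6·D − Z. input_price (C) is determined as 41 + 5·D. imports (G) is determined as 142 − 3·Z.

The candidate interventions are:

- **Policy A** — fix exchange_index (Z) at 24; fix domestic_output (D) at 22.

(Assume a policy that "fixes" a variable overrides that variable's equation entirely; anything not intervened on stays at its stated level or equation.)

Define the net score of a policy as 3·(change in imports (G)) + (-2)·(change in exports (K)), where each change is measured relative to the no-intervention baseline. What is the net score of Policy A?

Baseline:
  D = 62
  Z = 50
  K = 220 + 6·62 − 50 = 542
  G = 142 − 3·50 = -8
Policy A (Z := 24, D := 22):
  D = 22
  Z = 24
  K = 220 + 6·22 − 24 = 328
  G = 142 − 3·24 = 70
ΔG = 70 − (-8) = 78; ΔK = 328 − 542 = -214
Score = 3·78 + (-2)·(-214) = 662

662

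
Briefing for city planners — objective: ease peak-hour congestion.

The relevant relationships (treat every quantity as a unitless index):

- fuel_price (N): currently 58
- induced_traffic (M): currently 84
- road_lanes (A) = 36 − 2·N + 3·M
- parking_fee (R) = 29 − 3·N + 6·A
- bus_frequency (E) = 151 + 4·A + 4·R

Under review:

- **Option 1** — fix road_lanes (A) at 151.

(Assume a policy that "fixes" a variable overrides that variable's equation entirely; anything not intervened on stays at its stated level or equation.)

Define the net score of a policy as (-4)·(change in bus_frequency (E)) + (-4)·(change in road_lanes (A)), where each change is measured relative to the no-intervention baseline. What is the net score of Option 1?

Baseline:
  N = 58
  M = 84
  A = 36 − 2·58 + 3·84 = 172
  R = 29 − 3·58 + 6·172 = 887
  E = 151 + 4·172 + 4·887 = 4387
Option 1 (A := 151):
  N = 58
  M = 84
  A = 151
  R = 29 − 3·58 + 6·151 = 761
  E = 151 + 4·151 + 4·761 = 3799
ΔE = 3799 − 4387 = -588; ΔA = 151 − 172 = -21
Score = (-4)·(-588) + (-4)·(-21) = 2436

2436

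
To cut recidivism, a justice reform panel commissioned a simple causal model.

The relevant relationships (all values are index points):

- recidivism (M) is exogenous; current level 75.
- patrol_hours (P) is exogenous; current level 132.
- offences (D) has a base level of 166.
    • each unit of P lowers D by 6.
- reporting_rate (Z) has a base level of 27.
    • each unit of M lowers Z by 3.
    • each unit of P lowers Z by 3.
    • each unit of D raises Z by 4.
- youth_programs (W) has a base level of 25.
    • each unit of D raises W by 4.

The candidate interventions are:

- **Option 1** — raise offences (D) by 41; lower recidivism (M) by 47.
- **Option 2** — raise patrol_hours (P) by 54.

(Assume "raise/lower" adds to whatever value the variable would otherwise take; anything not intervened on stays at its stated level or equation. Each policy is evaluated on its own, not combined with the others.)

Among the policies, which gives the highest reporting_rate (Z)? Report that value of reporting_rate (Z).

-2793

Option 1 (D + 41, M − 47):
  M = 75 − 47 = 28
  P = 132
  D = 166 − 6·132 (+41 from intervention) = -585
  Z = 27 − 3·28 − 3·132 + 4·(-585) = -2793
Option 2 (P + 54):
  M = 75
  P = 132 + 54 = 186
  D = 166 − 6·186 = -950
  Z = 27 − 3·75 − 3·186 + 4·(-950) = -4556
Comparing — Option 1: Z=-2793, Option 2: Z=-4556. Highest is -2793 (Option 1).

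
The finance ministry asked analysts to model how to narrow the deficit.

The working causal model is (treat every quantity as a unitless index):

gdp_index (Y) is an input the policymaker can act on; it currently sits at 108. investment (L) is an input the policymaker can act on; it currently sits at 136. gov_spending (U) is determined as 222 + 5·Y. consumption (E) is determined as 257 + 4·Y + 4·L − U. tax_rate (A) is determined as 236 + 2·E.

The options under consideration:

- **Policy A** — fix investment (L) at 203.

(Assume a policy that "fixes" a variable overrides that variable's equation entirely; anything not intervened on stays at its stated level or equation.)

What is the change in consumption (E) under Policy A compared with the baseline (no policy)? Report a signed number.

268

Baseline:
  Y = 108
  L = 136
  U = 222 + 5·108 = 762
  E = 257 + 4·108 + 4·136 − 762 = 471
Policy A (L := 203):
  Y = 108
  L = 203
  U = 222 + 5·108 = 762
  E = 257 + 4·108 + 4·203 − 762 = 739
Change in E: 739 − 471 = 268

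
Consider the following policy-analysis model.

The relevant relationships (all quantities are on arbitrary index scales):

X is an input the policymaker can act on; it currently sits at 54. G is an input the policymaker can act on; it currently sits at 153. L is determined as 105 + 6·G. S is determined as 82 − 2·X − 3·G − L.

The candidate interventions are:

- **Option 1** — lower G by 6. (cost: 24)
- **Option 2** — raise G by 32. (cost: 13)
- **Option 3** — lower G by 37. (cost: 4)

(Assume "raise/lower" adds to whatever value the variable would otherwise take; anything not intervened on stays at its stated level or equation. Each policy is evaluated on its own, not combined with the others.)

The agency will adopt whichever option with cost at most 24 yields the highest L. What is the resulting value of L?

1215

Option 1 (G − 6):
  G = 153 − 6 = 147
  L = 105 + 6·147 = 987
Option 2 (G + 32):
  G = 153 + 32 = 185
  L = 105 + 6·185 = 1215
Option 3 (G − 37):
  G = 153 − 37 = 116
  L = 105 + 6·116 = 801
Comparing — Option 1: L=987, Option 2: L=1215, Option 3: L=801. Highest is 1215 (Option 2).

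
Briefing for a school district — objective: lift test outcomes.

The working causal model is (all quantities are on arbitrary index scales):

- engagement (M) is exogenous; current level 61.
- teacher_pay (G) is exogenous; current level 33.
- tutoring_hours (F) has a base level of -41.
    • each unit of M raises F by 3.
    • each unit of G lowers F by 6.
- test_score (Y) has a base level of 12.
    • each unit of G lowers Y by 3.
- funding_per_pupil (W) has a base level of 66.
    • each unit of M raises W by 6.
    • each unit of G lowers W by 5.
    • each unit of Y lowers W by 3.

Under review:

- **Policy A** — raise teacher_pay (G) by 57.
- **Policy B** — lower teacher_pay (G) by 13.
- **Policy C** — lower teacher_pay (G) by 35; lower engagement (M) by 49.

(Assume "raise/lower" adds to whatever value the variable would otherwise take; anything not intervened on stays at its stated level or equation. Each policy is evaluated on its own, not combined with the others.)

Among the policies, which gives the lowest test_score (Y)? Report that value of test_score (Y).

Policy A (G + 57):
  G = 33 + 57 = 90
  Y = 12 − 3·90 = -258
Policy B (G − 13):
  G = 33 − 13 = 20
  Y = 12 − 3·20 = -48
Policy C (G − 35, M − 49):
  G = 33 − 35 = -2
  Y = 12 − 3·(-2) = 18
Comparing — Policy A: Y=-258, Policy B: Y=-48, Policy C: Y=18. Lowest is -258 (Policy A).

-258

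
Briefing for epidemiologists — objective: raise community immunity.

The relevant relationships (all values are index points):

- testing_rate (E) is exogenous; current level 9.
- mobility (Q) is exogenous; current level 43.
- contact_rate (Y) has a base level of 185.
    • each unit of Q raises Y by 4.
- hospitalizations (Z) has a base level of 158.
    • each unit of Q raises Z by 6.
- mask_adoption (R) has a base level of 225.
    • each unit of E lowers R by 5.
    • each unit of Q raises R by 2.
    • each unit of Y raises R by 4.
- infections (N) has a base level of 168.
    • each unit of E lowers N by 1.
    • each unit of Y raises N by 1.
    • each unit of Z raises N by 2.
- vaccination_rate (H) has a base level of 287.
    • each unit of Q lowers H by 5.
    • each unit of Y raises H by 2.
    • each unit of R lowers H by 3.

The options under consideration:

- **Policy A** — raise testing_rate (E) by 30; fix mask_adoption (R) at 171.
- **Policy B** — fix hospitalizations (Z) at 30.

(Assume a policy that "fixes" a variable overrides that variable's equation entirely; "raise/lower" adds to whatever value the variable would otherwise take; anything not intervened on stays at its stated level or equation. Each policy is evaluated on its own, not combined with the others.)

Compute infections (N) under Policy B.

576

Policy B (Z := 30):
  E = 9
  Q = 43
  Y = 185 + 4·43 = 357
  Z = 30
  N = 168 − 9 + 357 + 2·30 = 576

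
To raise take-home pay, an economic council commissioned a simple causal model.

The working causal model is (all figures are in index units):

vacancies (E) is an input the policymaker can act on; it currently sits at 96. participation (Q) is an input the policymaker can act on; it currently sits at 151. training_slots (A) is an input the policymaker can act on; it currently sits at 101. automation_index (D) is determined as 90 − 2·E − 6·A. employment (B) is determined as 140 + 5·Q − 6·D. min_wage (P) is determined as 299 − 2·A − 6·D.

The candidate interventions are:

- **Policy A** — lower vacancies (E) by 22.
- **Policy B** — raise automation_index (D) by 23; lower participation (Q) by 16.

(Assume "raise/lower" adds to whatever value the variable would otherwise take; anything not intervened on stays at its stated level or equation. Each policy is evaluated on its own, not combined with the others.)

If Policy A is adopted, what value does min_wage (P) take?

Policy A (E − 22):
  E = 96 − 22 = 74
  A = 101
  D = 90 − 2·74 − 6·101 = -664
  P = 299 − 2·101 − 6·(-664) = 4081

4081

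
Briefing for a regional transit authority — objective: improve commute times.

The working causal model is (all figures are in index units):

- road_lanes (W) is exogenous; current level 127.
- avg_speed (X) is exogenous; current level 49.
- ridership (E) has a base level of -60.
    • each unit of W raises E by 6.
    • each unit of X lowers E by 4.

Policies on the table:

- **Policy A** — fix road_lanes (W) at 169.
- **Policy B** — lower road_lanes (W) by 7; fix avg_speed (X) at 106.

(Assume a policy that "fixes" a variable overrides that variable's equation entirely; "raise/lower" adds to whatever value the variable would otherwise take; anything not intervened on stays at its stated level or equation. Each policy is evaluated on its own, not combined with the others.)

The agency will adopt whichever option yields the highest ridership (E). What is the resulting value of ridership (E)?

Policy A (W := 169):
  W = 169
  X = 49
  E = -60 + 6·169 − 4·49 = 758
Policy B (W − 7, X := 106):
  W = 127 − 7 = 120
  X = 106
  E = -60 + 6·120 − 4·106 = 236
Comparing — Policy A: E=758, Policy B: E=236. Highest is 758 (Policy A).

758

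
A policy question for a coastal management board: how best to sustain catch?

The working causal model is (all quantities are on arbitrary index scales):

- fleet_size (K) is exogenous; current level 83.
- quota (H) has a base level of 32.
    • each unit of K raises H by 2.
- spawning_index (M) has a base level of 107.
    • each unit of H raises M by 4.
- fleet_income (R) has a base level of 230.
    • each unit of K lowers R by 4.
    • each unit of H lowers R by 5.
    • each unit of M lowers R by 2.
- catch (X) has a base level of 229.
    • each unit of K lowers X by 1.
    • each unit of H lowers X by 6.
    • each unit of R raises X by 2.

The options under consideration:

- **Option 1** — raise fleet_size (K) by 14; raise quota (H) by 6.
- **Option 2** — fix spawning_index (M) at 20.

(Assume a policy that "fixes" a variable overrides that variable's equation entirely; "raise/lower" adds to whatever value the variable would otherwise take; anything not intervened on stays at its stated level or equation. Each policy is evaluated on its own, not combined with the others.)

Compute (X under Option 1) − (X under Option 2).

Option 1 (K + 14, H + 6):
  K = 83 + 14 = 97
  H = 32 + 2·97 (+6 from intervention) = 232
  M = 107 + 4·232 = 1035
  R = 230 − 4·97 − 5·232 − 2·1035 = -3388
  X = 229 − 97 − 6·232 + 2·(-3388) = -8036
Option 2 (M := 20):
  K = 83
  H = 32 + 2·83 = 198
  M = 20
  R = 230 − 4·83 − 5·198 − 2·20 = -1132
  X = 229 − 83 − 6·198 + 2·(-1132) = -3306
X: -8036 − (-3306) = -4730

-4730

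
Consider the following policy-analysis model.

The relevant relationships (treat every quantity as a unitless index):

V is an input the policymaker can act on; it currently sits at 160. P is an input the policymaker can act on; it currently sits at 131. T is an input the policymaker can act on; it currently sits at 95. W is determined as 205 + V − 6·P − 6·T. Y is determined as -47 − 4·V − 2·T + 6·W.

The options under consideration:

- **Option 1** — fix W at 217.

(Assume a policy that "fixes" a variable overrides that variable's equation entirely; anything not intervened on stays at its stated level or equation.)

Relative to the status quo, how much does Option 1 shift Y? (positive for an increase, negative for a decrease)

7248

Baseline:
  V = 160
  P = 131
  T = 95
  W = 205 + 160 − 6·131 − 6·95 = -991
  Y = -47 − 4·160 − 2·95 + 6·(-991) = -6823
Option 1 (W := 217):
  V = 160
  P = 131
  T = 95
  W = 217
  Y = -47 − 4·160 − 2·95 + 6·217 = 425
Change in Y: 425 − (-6823) = 7248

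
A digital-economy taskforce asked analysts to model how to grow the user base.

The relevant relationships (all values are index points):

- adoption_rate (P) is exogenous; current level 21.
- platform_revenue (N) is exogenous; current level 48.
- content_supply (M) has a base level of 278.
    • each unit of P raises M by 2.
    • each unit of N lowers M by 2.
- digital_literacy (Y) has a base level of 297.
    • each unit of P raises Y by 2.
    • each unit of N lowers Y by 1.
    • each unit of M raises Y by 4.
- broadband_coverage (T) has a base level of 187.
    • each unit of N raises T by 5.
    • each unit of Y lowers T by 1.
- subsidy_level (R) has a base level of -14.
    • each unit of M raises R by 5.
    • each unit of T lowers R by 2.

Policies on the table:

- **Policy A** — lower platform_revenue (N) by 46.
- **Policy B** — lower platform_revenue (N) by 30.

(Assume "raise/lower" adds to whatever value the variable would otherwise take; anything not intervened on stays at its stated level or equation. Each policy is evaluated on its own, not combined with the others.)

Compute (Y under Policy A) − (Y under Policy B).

144

Policy A (N − 46):
  P = 21
  N = 48 − 46 = 2
  M = 278 + 2·21 − 2·2 = 316
  Y = 297 + 2·21 − 2 + 4·316 = 1601
Policy B (N − 30):
  P = 21
  N = 48 − 30 = 18
  M = 278 + 2·21 − 2·18 = 284
  Y = 297 + 2·21 − 18 + 4·284 = 1457
Y: 1601 − 1457 = 144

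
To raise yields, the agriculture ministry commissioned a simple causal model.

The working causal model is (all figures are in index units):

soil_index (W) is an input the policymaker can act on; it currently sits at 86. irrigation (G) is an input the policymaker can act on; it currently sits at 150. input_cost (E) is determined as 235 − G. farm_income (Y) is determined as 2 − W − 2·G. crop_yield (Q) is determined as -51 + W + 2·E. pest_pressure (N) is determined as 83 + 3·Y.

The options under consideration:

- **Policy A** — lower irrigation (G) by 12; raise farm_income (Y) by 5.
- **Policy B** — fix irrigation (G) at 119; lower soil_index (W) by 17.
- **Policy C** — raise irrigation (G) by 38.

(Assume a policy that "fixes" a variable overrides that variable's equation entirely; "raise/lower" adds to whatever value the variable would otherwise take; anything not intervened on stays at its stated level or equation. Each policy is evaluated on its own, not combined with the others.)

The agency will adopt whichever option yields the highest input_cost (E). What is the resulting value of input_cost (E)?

116

Policy A (G − 12, Y + 5):
  G = 150 − 12 = 138
  E = 235 − 138 = 97
Policy B (G := 119, W − 17):
  G = 119
  E = 235 − 119 = 116
Policy C (G + 38):
  G = 150 + 38 = 188
  E = 235 − 188 = 47
Comparing — Policy A: E=97, Policy B: E=116, Policy C: E=47. Highest is 116 (Policy B).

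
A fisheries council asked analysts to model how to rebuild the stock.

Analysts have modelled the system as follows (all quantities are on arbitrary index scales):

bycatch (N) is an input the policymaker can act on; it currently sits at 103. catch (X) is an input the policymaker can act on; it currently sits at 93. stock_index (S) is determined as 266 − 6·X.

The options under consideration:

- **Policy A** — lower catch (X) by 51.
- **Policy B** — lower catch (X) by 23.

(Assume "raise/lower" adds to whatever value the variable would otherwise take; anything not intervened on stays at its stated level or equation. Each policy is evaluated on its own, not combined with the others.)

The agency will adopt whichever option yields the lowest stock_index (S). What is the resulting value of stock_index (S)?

-154

Policy A (X − 51):
  X = 93 − 51 = 42
  S = 266 − 6·42 = 14
Policy B (X − 23):
  X = 93 − 23 = 70
  S = 266 − 6·70 = -154
Comparing — Policy A: S=14, Policy B: S=-154. Lowest is -154 (Policy B).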